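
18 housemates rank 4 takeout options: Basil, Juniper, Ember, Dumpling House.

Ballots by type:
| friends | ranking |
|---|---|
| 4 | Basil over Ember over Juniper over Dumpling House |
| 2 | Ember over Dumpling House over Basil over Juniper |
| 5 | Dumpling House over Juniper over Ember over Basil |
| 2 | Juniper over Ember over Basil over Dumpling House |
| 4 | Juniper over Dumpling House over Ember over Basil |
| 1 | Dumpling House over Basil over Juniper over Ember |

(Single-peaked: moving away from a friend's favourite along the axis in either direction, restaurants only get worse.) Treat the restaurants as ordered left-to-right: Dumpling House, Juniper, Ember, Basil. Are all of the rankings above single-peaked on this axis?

Axis positions: Dumpling House=1, Juniper=2, Ember=3, Basil=4.
Type 1 (peak Basil at position 4): ranking walks positions 4-3-2-1, expanding outward from the peak — single-peaked.
Type 2: ranking walks positions 3-1-4-2; Dumpling House is ranked above Juniper even though Juniper lies between Dumpling House and the peak Ember on the axis — preferences dip and rise again. Not single-peaked.
Type 3 (peak Dumpling House at position 1): ranking walks positions 1-2-3-4, expanding outward from the peak — single-peaked.
Type 4 (peak Juniper at position 2): ranking walks positions 2-3-4-1, expanding outward from the peak — single-peaked.
Type 5 (peak Juniper at position 2): ranking walks positions 2-1-3-4, expanding outward from the peak — single-peaked.
Type 6: ranking walks positions 1-4-2-3; Basil is ranked above Juniper even though Juniper lies between Basil and the peak Dumpling House on the axis — preferences dip and rise again. Not single-peaked.
Type 2 violates single-peakedness, so the profile is not single-peaked on this axis.

no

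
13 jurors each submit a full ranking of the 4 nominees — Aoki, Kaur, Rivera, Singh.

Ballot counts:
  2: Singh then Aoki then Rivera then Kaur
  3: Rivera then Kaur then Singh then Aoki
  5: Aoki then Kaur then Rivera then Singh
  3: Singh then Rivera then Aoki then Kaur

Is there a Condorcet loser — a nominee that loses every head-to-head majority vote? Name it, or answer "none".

Head-to-head results (13 jurors):
Aoki vs Kaur: Aoki, 10–3.
Aoki vs Rivera: 7 to 6, Aoki.
Aoki vs Singh: 5 for Aoki, 8 for Singh — Singh by 8–5.
Kaur vs Rivera: Kaur preferred on 5 ballots; Rivera wins 8–5.
Kaur–Singh: Kaur 8–5.
Rivera vs Singh: 8 to 5, Rivera.
Every nominee wins at least one matchup (Aoki beats Kaur; Kaur beats Singh; Rivera beats Kaur; Singh beats Aoki), so there is no Condorcet loser.

none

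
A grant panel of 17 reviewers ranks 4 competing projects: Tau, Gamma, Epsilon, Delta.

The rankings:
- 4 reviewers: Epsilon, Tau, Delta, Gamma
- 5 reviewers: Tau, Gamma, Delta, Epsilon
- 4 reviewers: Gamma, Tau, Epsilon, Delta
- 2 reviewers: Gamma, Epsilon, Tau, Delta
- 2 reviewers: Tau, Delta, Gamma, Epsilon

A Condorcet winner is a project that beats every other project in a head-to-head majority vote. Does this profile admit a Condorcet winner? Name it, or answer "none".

Head-to-head results (17 reviewers):
Tau vs Gamma: 4+5+2 = 11 for Tau, 6 for Gamma — Tau by 11–6.
Tau vs Epsilon: Tau is ranked higher on 5+4+2 = 11 ballots, Epsilon on 6. Tau wins 11–6.
Tau vs Delta: 17 to 0, Tau.
Gamma vs Epsilon: 13 to 4, Gamma.
Gamma vs Delta: 5+4+2 = 11 for Gamma, 6 for Delta — Gamma by 11–6.
Epsilon vs Delta: 4+4+2 = 10 for Epsilon, 7 for Delta — Epsilon by 10–7.
Tau defeats every rival head-to-head and is the Condorcet winner.

Tau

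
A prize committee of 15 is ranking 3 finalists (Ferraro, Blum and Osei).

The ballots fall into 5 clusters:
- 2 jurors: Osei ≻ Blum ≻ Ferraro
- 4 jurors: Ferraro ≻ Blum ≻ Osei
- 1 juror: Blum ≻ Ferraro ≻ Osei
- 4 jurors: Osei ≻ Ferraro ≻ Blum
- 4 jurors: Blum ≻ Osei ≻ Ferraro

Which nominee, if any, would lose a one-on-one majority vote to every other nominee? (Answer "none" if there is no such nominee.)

Pairwise majorities:
Ferraro–Blum: Ferraro 8–7.
Ferraro vs Osei: 4+1 = 5 for Ferraro, 10 for Osei — Osei by 10–5.
Blum vs Osei: 4+1+4 = 9 for Blum, 6 for Osei — Blum by 9–6.
No nominee is winless: Ferraro beats Blum; Blum beats Osei; Osei beats Ferraro. There is no Condorcet loser.

none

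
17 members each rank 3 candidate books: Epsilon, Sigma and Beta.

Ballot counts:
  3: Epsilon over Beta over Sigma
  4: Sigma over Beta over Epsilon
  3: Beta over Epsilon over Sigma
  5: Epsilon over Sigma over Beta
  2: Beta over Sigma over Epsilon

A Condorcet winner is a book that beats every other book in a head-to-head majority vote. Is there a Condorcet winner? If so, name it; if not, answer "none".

Pairwise majorities:
Epsilon vs Sigma: 3+3+5 = 11 for Epsilon, 6 for Sigma — Epsilon by 11–6.
Epsilon vs Beta: 3+5 = 8 for Epsilon, 9 for Beta — Beta by 9–8.
Sigma vs Beta: Sigma is ranked higher on 4+5 = 9 ballots, Beta on 8. Sigma wins 9–8.
Each book drops at least one matchup (Epsilon loses to Beta; Sigma loses to Epsilon; Beta loses to Sigma); the cycle Epsilon > Sigma > Beta > Epsilon rules out a Condorcet winner.

none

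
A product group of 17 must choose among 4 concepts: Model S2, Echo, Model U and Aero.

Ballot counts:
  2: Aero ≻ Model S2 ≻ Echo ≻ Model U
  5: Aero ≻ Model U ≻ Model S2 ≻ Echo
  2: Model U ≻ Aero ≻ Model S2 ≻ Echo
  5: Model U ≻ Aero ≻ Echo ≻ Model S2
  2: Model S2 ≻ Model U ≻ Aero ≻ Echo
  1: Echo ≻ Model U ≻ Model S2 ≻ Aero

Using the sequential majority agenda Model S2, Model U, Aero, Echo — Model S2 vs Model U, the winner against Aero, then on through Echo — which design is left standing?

Round 1: Model S2 vs Model U — 4–13, Model U advances.
Round 2: Model U vs Aero — 10–7, Model U advances.
Round 3: Model U vs Echo — 14–3, Model U advances.
The agenda winner is Model U.

Model U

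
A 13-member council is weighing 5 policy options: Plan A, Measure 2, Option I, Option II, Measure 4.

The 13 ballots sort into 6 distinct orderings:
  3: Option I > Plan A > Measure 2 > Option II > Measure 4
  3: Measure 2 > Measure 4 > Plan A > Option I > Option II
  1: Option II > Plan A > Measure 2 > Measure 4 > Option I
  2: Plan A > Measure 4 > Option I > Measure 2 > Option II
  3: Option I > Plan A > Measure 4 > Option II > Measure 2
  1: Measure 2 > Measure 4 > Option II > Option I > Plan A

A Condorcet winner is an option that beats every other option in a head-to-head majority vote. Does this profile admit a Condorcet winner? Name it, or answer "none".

none

Head-to-head results (13 council members):
Plan A–Measure 2: Plan A 9–4.
Plan A vs Option I: Option I wins 7–6.
Plan A vs Option II: Plan A is ranked higher on 3+3+2+3 = 11 ballots, Option II on 2. Plan A wins 11–2.
Plan A vs Measure 4: Plan A is ranked higher on 3+1+2+3 = 9 ballots, Measure 4 on 4. Plan A wins 9–4.
Measure 2 vs Option I: Option I wins 8–5.
Measure 2 vs Option II: Measure 2, 9–4.
Measure 2 vs Measure 4: 3+3+1+1 = 8 for Measure 2, 5 for Measure 4 — Measure 2 by 8–5.
Option I vs Option II: Option I, 11–2.
Option I vs Measure 4: Measure 4, 7–6.
Option II vs Measure 4: 4 to 9, Measure 4.
Every option loses at least once (Plan A loses to Option I; Measure 2 loses to Plan A; Option I loses to Measure 4; Option II loses to Plan A; Measure 4 loses to Plan A). The majority relation contains the cycle Plan A beats Measure 4 beats Option I beats Plan A, so there is no Condorcet winner.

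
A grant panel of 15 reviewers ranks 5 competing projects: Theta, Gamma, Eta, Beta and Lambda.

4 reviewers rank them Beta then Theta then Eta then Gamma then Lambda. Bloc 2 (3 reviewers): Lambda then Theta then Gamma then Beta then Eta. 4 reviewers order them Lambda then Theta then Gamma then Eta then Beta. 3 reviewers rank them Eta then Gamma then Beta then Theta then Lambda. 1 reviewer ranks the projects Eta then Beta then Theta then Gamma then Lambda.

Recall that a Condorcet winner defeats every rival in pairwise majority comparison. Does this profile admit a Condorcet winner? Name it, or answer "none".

none

Head-to-head results (15 reviewers):
Theta vs Gamma: 4+3+4+1 = 12 for Theta, 3 for Gamma — Theta by 12–3.
Theta vs Eta: Theta wins 11–4.
Theta vs Beta: Beta, 8–7.
Theta vs Lambda: Theta preferred on 4+3+1 = 8 ballots; Theta wins 8–7.
Gamma–Eta: Eta 8–7.
Gamma vs Beta: Gamma is ranked higher on 3+4+3 = 10 ballots, Beta on 5. Gamma wins 10–5.
Gamma–Lambda: Gamma 8–7.
Eta vs Beta: 8 to 7, Eta.
Eta vs Lambda: Eta wins 8–7.
Beta vs Lambda: Beta wins 8–7.
Each project drops at least one matchup (Theta loses to Beta; Gamma loses to Theta; Eta loses to Theta; Beta loses to Gamma; Lambda loses to Theta); the cycle Theta > Gamma > Beta > Theta rules out a Condorcet winner.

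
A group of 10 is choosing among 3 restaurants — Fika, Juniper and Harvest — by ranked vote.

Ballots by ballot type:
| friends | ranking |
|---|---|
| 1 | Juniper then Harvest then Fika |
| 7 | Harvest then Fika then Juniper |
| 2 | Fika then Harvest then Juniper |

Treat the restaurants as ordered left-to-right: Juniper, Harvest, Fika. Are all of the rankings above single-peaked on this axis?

yes

Axis positions: Juniper=1, Harvest=2, Fika=3.
Ballot type 1 (peak Juniper at position 1): ranking walks positions 1-2-3, expanding outward from the peak — single-peaked.
Ballot type 2 (peak Harvest at position 2): ranking walks positions 2-3-1, expanding outward from the peak — single-peaked.
Ballot type 3 (peak Fika at position 3): ranking walks positions 3-2-1, expanding outward from the peak — single-peaked.
Every ranking is single-peaked on this axis.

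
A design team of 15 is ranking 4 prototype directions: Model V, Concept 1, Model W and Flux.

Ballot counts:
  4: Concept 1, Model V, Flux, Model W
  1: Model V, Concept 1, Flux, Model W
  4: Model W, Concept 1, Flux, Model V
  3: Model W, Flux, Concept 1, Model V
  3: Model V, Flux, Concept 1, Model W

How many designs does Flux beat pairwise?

1

Flux against each rival (15 engineers):
Flux vs Model V: Flux preferred on 4+3 = 7 ballots; Model V wins 8–7.
Flux vs Concept 1: Concept 1 wins 9–6.
Flux vs Model W: Flux wins 8–7.
Flux beats Model W; loses to Model V, Concept 1 — 1 pairwise win.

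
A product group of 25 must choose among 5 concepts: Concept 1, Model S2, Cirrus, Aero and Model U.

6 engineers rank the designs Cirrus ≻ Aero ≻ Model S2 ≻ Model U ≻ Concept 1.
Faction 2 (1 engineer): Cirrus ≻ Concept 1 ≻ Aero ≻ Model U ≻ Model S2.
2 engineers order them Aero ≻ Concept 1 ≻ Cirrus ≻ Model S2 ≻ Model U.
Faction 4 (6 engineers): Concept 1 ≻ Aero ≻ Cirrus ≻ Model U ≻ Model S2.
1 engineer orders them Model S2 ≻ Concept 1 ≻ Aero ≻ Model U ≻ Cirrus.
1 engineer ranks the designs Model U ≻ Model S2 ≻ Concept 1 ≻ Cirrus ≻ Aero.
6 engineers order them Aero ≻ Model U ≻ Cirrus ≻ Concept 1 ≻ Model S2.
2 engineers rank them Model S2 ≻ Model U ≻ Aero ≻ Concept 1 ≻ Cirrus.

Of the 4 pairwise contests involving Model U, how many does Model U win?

2

Model U against each rival (25 engineers):
Model U vs Concept 1: 15 to 10, Model U.
Model U vs Model S2: Model U is ranked higher on 1+6+1+6 = 14 ballots, Model S2 on 11. Model U wins 14–11.
Model U vs Cirrus: Cirrus, 15–10.
Model U vs Aero: Model U is ranked higher on 1+2 = 3 ballots, Aero on 22. Aero wins 22–3.
Model U beats Concept 1, Model S2; loses to Cirrus, Aero — 2 pairwise wins.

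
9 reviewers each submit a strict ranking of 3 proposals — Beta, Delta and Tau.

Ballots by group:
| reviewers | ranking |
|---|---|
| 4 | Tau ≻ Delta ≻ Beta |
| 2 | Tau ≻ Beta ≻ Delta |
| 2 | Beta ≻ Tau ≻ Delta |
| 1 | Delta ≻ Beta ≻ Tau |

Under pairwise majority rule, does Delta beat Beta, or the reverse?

Ballots ranking Delta above Beta: 4 + 1 = 5.
Ballots ranking Beta above Delta: 9 − 5 = 4.
Delta wins the head-to-head 5–4.

Delta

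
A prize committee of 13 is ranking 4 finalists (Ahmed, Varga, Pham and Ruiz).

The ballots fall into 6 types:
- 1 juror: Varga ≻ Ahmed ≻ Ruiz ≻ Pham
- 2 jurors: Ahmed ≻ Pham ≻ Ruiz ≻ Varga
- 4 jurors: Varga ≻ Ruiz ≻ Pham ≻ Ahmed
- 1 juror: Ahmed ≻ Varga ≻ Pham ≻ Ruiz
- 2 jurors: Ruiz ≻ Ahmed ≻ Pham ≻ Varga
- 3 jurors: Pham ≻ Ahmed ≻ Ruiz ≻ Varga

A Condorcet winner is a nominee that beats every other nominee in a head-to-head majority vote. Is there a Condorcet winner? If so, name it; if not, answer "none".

none

Head-to-head results (13 jurors):
Ahmed vs Varga: 2+1+2+3 = 8 for Ahmed, 5 for Varga — Ahmed by 8–5.
Ahmed vs Pham: Ahmed is ranked higher on 1+2+1+2 = 6 ballots, Pham on 7. Pham wins 7–6.
Ahmed vs Ruiz: Ahmed is ranked higher on 1+2+1+3 = 7 ballots, Ruiz on 6. Ahmed wins 7–6.
Varga vs Pham: 1+4+1 = 6 for Varga, 7 for Pham — Pham by 7–6.
Varga vs Ruiz: Varga preferred on 1+4+1 = 6 ballots; Ruiz wins 7–6.
Pham vs Ruiz: Pham is ranked higher on 2+1+3 = 6 ballots, Ruiz on 7. Ruiz wins 7–6.
Every nominee loses at least once (Ahmed loses to Pham; Varga loses to Ahmed; Pham loses to Ruiz; Ruiz loses to Ahmed). The majority relation contains the cycle Ahmed > Ruiz > Pham > Ahmed, so there is no Condorcet winner.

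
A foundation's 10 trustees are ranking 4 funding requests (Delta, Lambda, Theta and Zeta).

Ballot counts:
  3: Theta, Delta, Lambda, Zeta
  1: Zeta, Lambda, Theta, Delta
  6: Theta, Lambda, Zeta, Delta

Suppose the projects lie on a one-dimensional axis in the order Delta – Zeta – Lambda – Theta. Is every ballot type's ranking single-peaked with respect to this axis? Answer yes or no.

Axis positions: Delta=1, Zeta=2, Lambda=3, Theta=4.
Ballot type 1: ranking walks positions 4-1-3-2; Delta is ranked above Lambda even though Lambda lies between Delta and the peak Theta on the axis — preferences dip and rise again. Not single-peaked.
Ballot type 2 (peak Zeta at position 2): ranking walks positions 2-3-4-1, expanding outward from the peak — single-peaked.
Ballot type 3 (peak Theta at position 4): ranking walks positions 4-3-2-1, expanding outward from the peak — single-peaked.
Ballot type 1 violates single-peakedness, so the profile is not single-peaked on this axis.

no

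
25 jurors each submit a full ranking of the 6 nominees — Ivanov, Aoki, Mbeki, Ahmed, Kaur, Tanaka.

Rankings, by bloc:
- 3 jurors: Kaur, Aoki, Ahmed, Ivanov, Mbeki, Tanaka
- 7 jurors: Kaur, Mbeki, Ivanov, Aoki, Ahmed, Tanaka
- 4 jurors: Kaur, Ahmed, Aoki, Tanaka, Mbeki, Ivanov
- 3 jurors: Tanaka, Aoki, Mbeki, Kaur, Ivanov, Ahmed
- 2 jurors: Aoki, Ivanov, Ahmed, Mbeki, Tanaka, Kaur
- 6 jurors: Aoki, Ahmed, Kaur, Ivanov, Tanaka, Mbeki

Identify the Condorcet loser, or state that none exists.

Head-to-head results (25 jurors):
Ivanov vs Aoki: Aoki, 18–7.
Ivanov vs Mbeki: Mbeki wins 14–11.
Ivanov vs Ahmed: Ivanov is ranked higher on 7+3+2 = 12 ballots, Ahmed on 13. Ahmed wins 13–12.
Ivanov vs Kaur: Kaur, 23–2.
Ivanov–Tanaka: Ivanov 18–7.
Aoki vs Mbeki: Aoki preferred on 3+4+3+2+6 = 18 ballots; Aoki wins 18–7.
Aoki vs Ahmed: Aoki wins 21–4.
Aoki vs Kaur: 11 to 14, Kaur.
Aoki vs Tanaka: 22 to 3, Aoki.
Mbeki vs Ahmed: 10 to 15, Ahmed.
Mbeki vs Kaur: Mbeki is ranked higher on 3+2 = 5 ballots, Kaur on 20. Kaur wins 20–5.
Mbeki vs Tanaka: Tanaka, 13–12.
Ahmed vs Kaur: Ahmed preferred on 2+6 = 8 ballots; Kaur wins 17–8.
Ahmed vs Tanaka: 22 to 3, Ahmed.
Kaur vs Tanaka: Kaur wins 20–5.
No nominee is winless: Ivanov beats Tanaka; Aoki beats Ivanov; Mbeki beats Ivanov; Ahmed beats Ivanov; Kaur beats Ivanov; Tanaka beats Mbeki. There is no Condorcet loser.

none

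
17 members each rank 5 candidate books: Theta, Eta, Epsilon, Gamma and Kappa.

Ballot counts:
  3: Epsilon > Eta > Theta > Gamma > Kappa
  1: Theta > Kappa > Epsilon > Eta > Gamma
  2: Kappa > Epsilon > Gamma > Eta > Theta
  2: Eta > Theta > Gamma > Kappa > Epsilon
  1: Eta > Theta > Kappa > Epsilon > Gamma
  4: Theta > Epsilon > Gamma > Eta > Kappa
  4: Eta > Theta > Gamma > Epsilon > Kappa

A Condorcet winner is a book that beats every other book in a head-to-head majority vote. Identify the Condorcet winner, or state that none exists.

none

Pairwise majorities:
Theta vs Eta: Theta is ranked higher on 1+4 = 5 ballots, Eta on 12. Eta wins 12–5.
Theta vs Epsilon: Theta, 12–5.
Theta vs Gamma: Theta wins 15–2.
Theta vs Kappa: Theta, 15–2.
Eta–Epsilon: Epsilon 10–7.
Eta vs Gamma: 11 to 6, Eta.
Eta vs Kappa: Eta wins 14–3.
Epsilon vs Gamma: 11 to 6, Epsilon.
Epsilon–Kappa: Epsilon 11–6.
Gamma vs Kappa: Gamma is ranked higher on 3+2+4+4 = 13 ballots, Kappa on 4. Gamma wins 13–4.
No book is unbeaten: Theta loses to Eta; Eta loses to Epsilon; Epsilon loses to Theta; Gamma loses to Theta; Kappa loses to Theta. In particular Theta beats Epsilon beats Eta beats Theta is a majority cycle — no Condorcet winner exists.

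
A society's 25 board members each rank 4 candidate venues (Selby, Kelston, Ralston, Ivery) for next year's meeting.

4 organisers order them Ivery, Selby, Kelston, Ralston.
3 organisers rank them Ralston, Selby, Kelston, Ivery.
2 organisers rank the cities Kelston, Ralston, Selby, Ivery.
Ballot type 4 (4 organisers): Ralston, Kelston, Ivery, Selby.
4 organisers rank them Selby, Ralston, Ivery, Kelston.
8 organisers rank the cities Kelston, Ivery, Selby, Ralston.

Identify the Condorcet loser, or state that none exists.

none

Pairwise majorities:
Selby vs Kelston: Kelston wins 14–11.
Selby vs Ralston: 4+4+8 = 16 for Selby, 9 for Ralston — Selby by 16–9.
Selby vs Ivery: Ivery wins 16–9.
Kelston vs Ralston: Kelston is ranked higher on 4+2+8 = 14 ballots, Ralston on 11. Kelston wins 14–11.
Kelston vs Ivery: Kelston is ranked higher on 3+2+4+8 = 17 ballots, Ivery on 8. Kelston wins 17–8.
Ralston vs Ivery: 13 to 12, Ralston.
Every city wins at least one matchup (Selby beats Ralston; Kelston beats Selby; Ralston beats Ivery; Ivery beats Selby), so there is no Condorcet loser.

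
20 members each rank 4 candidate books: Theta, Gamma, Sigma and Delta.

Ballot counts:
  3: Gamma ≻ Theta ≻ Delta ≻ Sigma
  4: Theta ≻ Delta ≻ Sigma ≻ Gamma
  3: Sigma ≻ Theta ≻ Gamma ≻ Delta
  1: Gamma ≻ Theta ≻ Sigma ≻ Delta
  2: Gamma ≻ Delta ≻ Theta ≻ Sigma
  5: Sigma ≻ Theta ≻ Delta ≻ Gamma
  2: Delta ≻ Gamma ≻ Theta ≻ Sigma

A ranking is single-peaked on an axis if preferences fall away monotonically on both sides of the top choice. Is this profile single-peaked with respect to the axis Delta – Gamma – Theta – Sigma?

Axis positions: Delta=1, Gamma=2, Theta=3, Sigma=4.
Group 1 (peak Gamma at position 2): ranking walks positions 2-3-1-4, expanding outward from the peak — single-peaked.
Group 2: ranking walks positions 3-1-4-2; Delta is ranked above Gamma even though Gamma lies between Delta and the peak Theta on the axis — preferences dip and rise again. Not single-peaked.
Group 3 (peak Sigma at position 4): ranking walks positions 4-3-2-1, expanding outward from the peak — single-peaked.
Group 4 (peak Gamma at position 2): ranking walks positions 2-3-4-1, expanding outward from the peak — single-peaked.
Group 5 (peak Gamma at position 2): ranking walks positions 2-1-3-4, expanding outward from the peak — single-peaked.
Group 6: ranking walks positions 4-3-1-2; Delta is ranked above Gamma even though Gamma lies between Delta and the peak Sigma on the axis — preferences dip and rise again. Not single-peaked.
Group 7 (peak Delta at position 1): ranking walks positions 1-2-3-4, expanding outward from the peak — single-peaked.
Group 2 violates single-peakedness, so the profile is not single-peaked on this axis.

no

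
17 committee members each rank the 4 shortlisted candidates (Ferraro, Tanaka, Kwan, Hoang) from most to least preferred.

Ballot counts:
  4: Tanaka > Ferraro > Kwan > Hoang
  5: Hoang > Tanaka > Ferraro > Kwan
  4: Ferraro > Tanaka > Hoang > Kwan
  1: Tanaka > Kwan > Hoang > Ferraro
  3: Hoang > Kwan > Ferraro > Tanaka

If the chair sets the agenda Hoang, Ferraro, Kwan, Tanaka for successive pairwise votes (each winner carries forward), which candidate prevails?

Tanaka

Round 1: Hoang vs Ferraro — 9–8, Hoang advances.
Round 2: Hoang vs Kwan — 12–5, Hoang advances.
Round 3: Hoang vs Tanaka — 8–9, Tanaka advances.
The agenda winner is Tanaka.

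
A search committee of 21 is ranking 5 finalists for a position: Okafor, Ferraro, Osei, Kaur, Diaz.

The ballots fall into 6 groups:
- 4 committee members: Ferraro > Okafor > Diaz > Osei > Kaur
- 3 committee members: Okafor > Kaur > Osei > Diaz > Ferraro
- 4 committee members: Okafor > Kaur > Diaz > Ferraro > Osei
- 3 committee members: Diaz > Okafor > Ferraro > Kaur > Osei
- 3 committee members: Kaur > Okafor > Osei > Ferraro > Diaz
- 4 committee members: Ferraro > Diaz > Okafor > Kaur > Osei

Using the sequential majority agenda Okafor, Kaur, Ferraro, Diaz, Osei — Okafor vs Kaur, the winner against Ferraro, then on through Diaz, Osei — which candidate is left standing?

Round 1: Okafor vs Kaur — 18–3, Okafor advances.
Round 2: Okafor vs Ferraro — 13–8, Okafor advances.
Round 3: Okafor vs Diaz — 14–7, Okafor advances.
Round 4: Okafor vs Osei — 21–0, Okafor advances.
The agenda winner is Okafor.

Okafor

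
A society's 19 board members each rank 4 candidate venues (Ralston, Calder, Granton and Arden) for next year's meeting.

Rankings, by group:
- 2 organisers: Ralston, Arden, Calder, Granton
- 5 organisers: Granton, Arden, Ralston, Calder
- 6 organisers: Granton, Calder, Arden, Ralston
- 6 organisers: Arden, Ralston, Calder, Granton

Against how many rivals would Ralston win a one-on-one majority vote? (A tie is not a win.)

1

Ralston against each rival (19 organisers):
Ralston vs Calder: Ralston, 13–6.
Ralston–Granton: Granton 11–8.
Ralston vs Arden: Ralston is ranked higher on 2 ballots, Arden on 17. Arden wins 17–2.
Ralston beats Calder; loses to Granton, Arden — 1 pairwise win.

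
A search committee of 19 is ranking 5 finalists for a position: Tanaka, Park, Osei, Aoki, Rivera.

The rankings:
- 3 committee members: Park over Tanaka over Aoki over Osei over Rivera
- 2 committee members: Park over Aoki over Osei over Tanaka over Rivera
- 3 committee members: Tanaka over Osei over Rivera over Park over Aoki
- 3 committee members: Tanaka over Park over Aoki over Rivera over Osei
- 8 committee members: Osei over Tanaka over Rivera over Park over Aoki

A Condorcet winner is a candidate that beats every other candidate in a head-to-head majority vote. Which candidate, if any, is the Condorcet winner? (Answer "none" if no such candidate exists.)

Head-to-head results (19 committee members):
Tanaka vs Park: 14 to 5, Tanaka.
Tanaka vs Osei: Tanaka is ranked higher on 3+3+3 = 9 ballots, Osei on 10. Osei wins 10–9.
Tanaka vs Aoki: Tanaka is ranked higher on 3+3+3+8 = 17 ballots, Aoki on 2. Tanaka wins 17–2.
Tanaka vs Rivera: 3+2+3+3+8 = 19 for Tanaka, 0 for Rivera — Tanaka by 19–0.
Park vs Osei: 8 to 11, Osei.
Park vs Aoki: 19 to 0, Park.
Park vs Rivera: Park preferred on 3+2+3 = 8 ballots; Rivera wins 11–8.
Osei vs Aoki: 3+8 = 11 for Osei, 8 for Aoki — Osei by 11–8.
Osei vs Rivera: 16 to 3, Osei.
Aoki vs Rivera: Aoki preferred on 3+2+3 = 8 ballots; Rivera wins 11–8.
Only Osei has no losses; Osei is the Condorcet winner.

Osei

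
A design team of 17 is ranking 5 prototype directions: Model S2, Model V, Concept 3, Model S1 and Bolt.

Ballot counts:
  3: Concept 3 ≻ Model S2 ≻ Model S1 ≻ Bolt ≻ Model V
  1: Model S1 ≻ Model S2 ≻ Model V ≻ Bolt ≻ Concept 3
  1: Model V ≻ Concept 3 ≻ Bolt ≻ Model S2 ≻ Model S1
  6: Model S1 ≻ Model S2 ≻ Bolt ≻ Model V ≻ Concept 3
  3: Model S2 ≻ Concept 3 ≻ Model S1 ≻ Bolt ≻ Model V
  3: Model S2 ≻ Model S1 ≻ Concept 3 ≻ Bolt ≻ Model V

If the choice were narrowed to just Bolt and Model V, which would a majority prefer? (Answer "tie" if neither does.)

Ballots ranking Bolt above Model V: 3 + 6 + 3 + 3 = 15.
Ballots ranking Model V above Bolt: 17 − 15 = 2.
Bolt wins the head-to-head 15–2.

Bolt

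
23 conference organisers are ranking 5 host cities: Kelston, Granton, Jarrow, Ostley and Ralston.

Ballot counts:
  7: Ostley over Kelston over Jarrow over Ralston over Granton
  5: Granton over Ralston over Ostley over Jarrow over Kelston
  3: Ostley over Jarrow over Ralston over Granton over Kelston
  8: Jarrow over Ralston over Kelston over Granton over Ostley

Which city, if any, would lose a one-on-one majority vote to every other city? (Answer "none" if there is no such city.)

Head-to-head results (23 organisers):
Kelston vs Granton: Kelston wins 15–8.
Kelston–Jarrow: Jarrow 16–7.
Kelston vs Ostley: 8 to 15, Ostley.
Kelston vs Ralston: 7 to 16, Ralston.
Granton vs Jarrow: Jarrow wins 18–5.
Granton vs Ostley: Granton preferred on 5+8 = 13 ballots; Granton wins 13–10.
Granton vs Ralston: Ralston, 18–5.
Jarrow vs Ostley: 8 to 15, Ostley.
Jarrow vs Ralston: Jarrow preferred on 7+3+8 = 18 ballots; Jarrow wins 18–5.
Ostley vs Ralston: Ralston, 13–10.
No city is winless: Kelston beats Granton; Granton beats Ostley; Jarrow beats Kelston; Ostley beats Kelston; Ralston beats Kelston. There is no Condorcet loser.

none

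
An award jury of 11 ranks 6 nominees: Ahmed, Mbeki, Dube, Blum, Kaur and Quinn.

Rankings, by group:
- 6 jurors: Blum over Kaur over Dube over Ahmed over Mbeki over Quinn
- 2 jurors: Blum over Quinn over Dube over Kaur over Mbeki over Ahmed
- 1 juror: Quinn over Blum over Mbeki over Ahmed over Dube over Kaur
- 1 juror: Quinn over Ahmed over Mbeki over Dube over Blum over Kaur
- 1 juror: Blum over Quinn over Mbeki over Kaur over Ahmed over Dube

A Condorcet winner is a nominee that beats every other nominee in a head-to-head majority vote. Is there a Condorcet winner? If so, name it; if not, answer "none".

Head-to-head results (11 jurors):
Ahmed vs Mbeki: Ahmed, 7–4.
Ahmed vs Dube: Dube, 8–3.
Ahmed–Blum: Blum 10–1.
Ahmed vs Kaur: Kaur, 9–2.
Ahmed vs Quinn: Ahmed wins 6–5.
Mbeki–Dube: Dube 8–3.
Mbeki–Blum: Blum 10–1.
Mbeki vs Kaur: Kaur, 8–3.
Mbeki vs Quinn: Mbeki wins 6–5.
Dube vs Blum: Blum wins 10–1.
Dube vs Kaur: Kaur wins 7–4.
Dube–Quinn: Dube 6–5.
Blum vs Kaur: Blum, 11–0.
Blum–Quinn: Blum 9–2.
Kaur–Quinn: Kaur 6–5.
Only Blum has no losses; Blum is the Condorcet winner.

Blum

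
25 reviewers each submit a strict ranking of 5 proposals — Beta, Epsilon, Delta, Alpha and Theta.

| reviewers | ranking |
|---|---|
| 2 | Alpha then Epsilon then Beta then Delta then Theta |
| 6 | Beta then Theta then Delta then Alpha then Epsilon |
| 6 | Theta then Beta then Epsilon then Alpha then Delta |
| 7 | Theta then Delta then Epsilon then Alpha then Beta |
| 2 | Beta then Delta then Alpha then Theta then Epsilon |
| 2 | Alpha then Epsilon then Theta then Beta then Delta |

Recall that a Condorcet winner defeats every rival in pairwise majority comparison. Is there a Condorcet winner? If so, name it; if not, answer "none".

Head-to-head results (25 reviewers):
Beta vs Epsilon: 6+6+2 = 14 for Beta, 11 for Epsilon — Beta by 14–11.
Beta vs Delta: Beta is ranked higher on 2+6+6+2+2 = 18 ballots, Delta on 7. Beta wins 18–7.
Beta vs Alpha: 14 to 11, Beta.
Beta vs Theta: 2+6+2 = 10 for Beta, 15 for Theta — Theta by 15–10.
Epsilon vs Delta: Epsilon is ranked higher on 2+6+2 = 10 ballots, Delta on 15. Delta wins 15–10.
Epsilon vs Alpha: 13 to 12, Epsilon.
Epsilon vs Theta: 2+2 = 4 for Epsilon, 21 for Theta — Theta by 21–4.
Delta vs Alpha: Delta preferred on 6+7+2 = 15 ballots; Delta wins 15–10.
Delta vs Theta: Delta preferred on 2+2 = 4 ballots; Theta wins 21–4.
Alpha vs Theta: 2+2+2 = 6 for Alpha, 19 for Theta — Theta by 19–6.
Only Theta has no losses; Theta is the Condorcet winner.

Theta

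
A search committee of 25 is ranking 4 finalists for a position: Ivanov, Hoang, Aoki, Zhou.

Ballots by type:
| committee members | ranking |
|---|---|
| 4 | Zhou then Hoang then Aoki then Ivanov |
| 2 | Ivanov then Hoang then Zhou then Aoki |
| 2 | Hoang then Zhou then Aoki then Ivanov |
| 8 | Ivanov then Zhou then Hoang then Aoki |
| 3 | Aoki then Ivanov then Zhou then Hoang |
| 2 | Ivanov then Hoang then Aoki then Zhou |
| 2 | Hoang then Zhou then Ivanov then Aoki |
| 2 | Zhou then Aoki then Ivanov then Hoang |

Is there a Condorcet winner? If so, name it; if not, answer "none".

Ivanov

Pairwise majorities:
Ivanov vs Hoang: Ivanov is ranked higher on 2+8+3+2+2 = 17 ballots, Hoang on 8. Ivanov wins 17–8.
Ivanov vs Aoki: 14 to 11, Ivanov.
Ivanov vs Zhou: Ivanov wins 15–10.
Hoang–Aoki: Hoang 20–5.
Hoang–Zhou: Zhou 17–8.
Aoki vs Zhou: 5 to 20, Zhou.
Ivanov defeats every rival head-to-head and is the Condorcet winner.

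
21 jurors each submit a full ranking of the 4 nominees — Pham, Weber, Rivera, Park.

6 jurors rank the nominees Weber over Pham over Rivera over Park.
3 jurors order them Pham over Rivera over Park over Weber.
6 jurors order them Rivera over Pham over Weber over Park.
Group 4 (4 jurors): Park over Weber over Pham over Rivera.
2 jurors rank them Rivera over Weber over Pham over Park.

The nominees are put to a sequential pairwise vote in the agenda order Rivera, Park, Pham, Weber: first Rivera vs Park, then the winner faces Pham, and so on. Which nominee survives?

Round 1: Rivera vs Park — 17–4, Rivera advances.
Round 2: Rivera vs Pham — 8–13, Pham advances.
Round 3: Pham vs Weber — 9–12, Weber advances.
Weber survives the agenda.

Weber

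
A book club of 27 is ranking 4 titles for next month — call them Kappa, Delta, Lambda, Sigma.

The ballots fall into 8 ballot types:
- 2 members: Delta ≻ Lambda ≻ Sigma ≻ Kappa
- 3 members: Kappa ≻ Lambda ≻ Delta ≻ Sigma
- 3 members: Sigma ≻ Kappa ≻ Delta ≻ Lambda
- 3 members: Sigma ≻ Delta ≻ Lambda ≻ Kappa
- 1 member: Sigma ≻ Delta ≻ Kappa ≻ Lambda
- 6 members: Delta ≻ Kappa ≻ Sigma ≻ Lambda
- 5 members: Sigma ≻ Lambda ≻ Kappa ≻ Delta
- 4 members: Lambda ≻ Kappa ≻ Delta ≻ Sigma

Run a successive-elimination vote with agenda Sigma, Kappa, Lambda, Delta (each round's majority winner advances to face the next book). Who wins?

Delta

Round 1: Sigma vs Kappa — 14–13, Sigma advances.
Round 2: Sigma vs Lambda — 18–9, Sigma advances.
Round 3: Sigma vs Delta — 12–15, Delta advances.
Delta survives the agenda.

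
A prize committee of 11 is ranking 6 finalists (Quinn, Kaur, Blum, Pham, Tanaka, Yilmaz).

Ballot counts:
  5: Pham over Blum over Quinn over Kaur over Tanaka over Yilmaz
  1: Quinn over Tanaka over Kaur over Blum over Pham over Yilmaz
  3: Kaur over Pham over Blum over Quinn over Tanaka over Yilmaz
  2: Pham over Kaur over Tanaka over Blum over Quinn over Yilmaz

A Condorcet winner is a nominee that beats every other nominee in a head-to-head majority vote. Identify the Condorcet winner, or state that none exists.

Pham

Head-to-head results (11 jurors):
Quinn vs Kaur: 6 to 5, Quinn.
Quinn vs Blum: 1 to 10, Blum.
Quinn vs Pham: Quinn is ranked higher on 1 ballot, Pham on 10. Pham wins 10–1.
Quinn vs Tanaka: 9 to 2, Quinn.
Quinn vs Yilmaz: 5+1+3+2 = 11 for Quinn, 0 for Yilmaz — Quinn by 11–0.
Kaur vs Blum: Kaur preferred on 1+3+2 = 6 ballots; Kaur wins 6–5.
Kaur vs Pham: 4 to 7, Pham.
Kaur vs Tanaka: 5+3+2 = 10 for Kaur, 1 for Tanaka — Kaur by 10–1.
Kaur vs Yilmaz: Kaur preferred on 5+1+3+2 = 11 ballots; Kaur wins 11–0.
Blum vs Pham: Blum is ranked higher on 1 ballot, Pham on 10. Pham wins 10–1.
Blum vs Tanaka: Blum is ranked higher on 5+3 = 8 ballots, Tanaka on 3. Blum wins 8–3.
Blum vs Yilmaz: 5+1+3+2 = 11 for Blum, 0 for Yilmaz — Blum by 11–0.
Pham vs Tanaka: 5+3+2 = 10 for Pham, 1 for Tanaka — Pham by 10–1.
Pham vs Yilmaz: Pham is ranked higher on 5+1+3+2 = 11 ballots, Yilmaz on 0. Pham wins 11–0.
Tanaka vs Yilmaz: Tanaka is ranked higher on 5+1+3+2 = 11 ballots, Yilmaz on 0. Tanaka wins 11–0.
Only Pham has no losses; Pham is the Condorcet winner.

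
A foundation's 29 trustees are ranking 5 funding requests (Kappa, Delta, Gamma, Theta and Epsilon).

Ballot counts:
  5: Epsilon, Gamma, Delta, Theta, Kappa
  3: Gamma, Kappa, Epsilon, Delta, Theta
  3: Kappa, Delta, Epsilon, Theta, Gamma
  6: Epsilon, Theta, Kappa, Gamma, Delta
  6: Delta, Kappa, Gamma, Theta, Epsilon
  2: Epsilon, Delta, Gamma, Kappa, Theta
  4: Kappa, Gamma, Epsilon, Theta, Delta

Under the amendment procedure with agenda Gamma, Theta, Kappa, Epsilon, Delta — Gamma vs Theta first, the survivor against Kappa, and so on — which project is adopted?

Round 1: Gamma vs Theta — 20–9, Gamma advances.
Round 2: Gamma vs Kappa — 10–19, Kappa advances.
Round 3: Kappa vs Epsilon — 16–13, Kappa advances.
Round 4: Kappa vs Delta — 16–13, Kappa advances.
The agenda winner is Kappa.

Kappa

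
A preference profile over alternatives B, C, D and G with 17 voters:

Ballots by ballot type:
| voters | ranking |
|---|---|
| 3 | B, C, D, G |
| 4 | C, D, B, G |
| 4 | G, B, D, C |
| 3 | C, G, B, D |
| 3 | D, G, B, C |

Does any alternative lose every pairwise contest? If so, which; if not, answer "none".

Head-to-head results (17 voters):
B vs C: 10 to 7, B.
B vs D: 3+4+3 = 10 for B, 7 for D — B by 10–7.
B vs G: B preferred on 3+4 = 7 ballots; G wins 10–7.
C–D: C 10–7.
C–G: C 10–7.
D vs G: D preferred on 3+4+3 = 10 ballots; D wins 10–7.
Each alternative has at least one pairwise win (B beats C; C beats D; D beats G; G beats B) — no Condorcet loser.

none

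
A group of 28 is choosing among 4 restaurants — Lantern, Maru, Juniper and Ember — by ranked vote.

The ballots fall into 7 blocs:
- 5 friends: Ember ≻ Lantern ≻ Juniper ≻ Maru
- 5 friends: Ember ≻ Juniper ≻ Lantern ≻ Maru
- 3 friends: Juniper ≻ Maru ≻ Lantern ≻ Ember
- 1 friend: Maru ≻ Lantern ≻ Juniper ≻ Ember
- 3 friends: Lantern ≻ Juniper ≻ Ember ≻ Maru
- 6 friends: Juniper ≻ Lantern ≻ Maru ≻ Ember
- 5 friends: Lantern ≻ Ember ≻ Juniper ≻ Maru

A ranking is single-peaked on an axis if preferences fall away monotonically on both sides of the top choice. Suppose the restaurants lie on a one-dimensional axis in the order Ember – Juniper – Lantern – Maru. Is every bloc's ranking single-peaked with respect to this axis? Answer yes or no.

no

Axis positions: Ember=1, Juniper=2, Lantern=3, Maru=4.
Bloc 1: ranking walks positions 1-3-2-4; Lantern is ranked above Juniper even though Juniper lies between Lantern and the peak Ember on the axis — preferences dip and rise again. Not single-peaked.
Bloc 2 (peak Ember at position 1): ranking walks positions 1-2-3-4, expanding outward from the peak — single-peaked.
Bloc 3: ranking walks positions 2-4-3-1; Maru is ranked above Lantern even though Lantern lies between Maru and the peak Juniper on the axis — preferences dip and rise again. Not single-peaked.
Bloc 4 (peak Maru at position 4): ranking walks positions 4-3-2-1, expanding outward from the peak — single-peaked.
Bloc 5 (peak Lantern at position 3): ranking walks positions 3-2-1-4, expanding outward from the peak — single-peaked.
Bloc 6 (peak Juniper at position 2): ranking walks positions 2-3-4-1, expanding outward from the peak — single-peaked.
Bloc 7: ranking walks positions 3-1-2-4; Ember is ranked above Juniper even though Juniper lies between Ember and the peak Lantern on the axis — preferences dip and rise again. Not single-peaked.
Bloc 1 violates single-peakedness, so the profile is not single-peaked on this axis.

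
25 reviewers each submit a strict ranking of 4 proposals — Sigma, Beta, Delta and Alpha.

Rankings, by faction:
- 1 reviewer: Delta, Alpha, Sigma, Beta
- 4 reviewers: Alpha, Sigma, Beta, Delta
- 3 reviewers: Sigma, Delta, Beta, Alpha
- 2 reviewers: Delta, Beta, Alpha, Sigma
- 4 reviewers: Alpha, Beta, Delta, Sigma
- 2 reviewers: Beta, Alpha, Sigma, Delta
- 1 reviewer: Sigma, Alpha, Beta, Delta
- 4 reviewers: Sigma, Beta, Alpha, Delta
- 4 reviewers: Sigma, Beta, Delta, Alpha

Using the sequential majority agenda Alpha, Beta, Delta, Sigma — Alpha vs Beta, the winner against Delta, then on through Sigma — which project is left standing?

Sigma

Round 1: Alpha vs Beta — 10–15, Beta advances.
Round 2: Beta vs Delta — 19–6, Beta advances.
Round 3: Beta vs Sigma — 8–17, Sigma advances.
The agenda winner is Sigma.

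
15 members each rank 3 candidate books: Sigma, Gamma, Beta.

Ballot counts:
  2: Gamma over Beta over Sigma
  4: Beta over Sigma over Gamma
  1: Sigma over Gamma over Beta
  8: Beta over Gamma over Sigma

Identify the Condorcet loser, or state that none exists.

Pairwise majorities:
Sigma vs Gamma: Sigma preferred on 4+1 = 5 ballots; Gamma wins 10–5.
Sigma–Beta: Beta 14–1.
Gamma vs Beta: Gamma is ranked higher on 2+1 = 3 ballots, Beta on 12. Beta wins 12–3.
Sigma is beaten in every head-to-head and is the Condorcet loser.

Sigma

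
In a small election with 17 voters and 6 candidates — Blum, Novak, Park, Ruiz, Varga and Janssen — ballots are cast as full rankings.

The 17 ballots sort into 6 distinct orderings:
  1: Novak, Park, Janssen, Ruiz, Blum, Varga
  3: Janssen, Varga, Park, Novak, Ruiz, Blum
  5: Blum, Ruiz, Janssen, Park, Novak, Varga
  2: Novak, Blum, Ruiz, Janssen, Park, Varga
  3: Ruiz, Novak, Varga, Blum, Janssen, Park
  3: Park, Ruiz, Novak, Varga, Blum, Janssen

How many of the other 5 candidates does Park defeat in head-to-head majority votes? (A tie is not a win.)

Park against each rival (17 voters):
Park–Blum: Blum 10–7.
Park–Novak: Park 11–6.
Park–Ruiz: Ruiz 10–7.
Park vs Varga: 1+5+2+3 = 11 for Park, 6 for Varga — Park by 11–6.
Park vs Janssen: Park preferred on 1+3 = 4 ballots; Janssen wins 13–4.
Park beats Novak, Varga; loses to Blum, Ruiz, Janssen — 2 pairwise wins.

2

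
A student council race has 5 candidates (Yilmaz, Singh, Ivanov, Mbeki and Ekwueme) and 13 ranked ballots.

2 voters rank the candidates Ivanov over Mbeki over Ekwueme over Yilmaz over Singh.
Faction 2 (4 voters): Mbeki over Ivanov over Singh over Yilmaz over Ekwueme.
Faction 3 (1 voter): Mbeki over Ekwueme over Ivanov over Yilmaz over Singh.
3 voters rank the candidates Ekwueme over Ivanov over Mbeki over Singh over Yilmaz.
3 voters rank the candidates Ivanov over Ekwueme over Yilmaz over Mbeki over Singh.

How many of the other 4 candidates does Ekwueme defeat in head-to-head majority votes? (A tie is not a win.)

Ekwueme against each rival (13 voters):
Ekwueme vs Yilmaz: 2+1+3+3 = 9 for Ekwueme, 4 for Yilmaz — Ekwueme by 9–4.
Ekwueme–Singh: Ekwueme 9–4.
Ekwueme–Ivanov: Ivanov 9–4.
Ekwueme–Mbeki: Mbeki 7–6.
Ekwueme beats Yilmaz, Singh; loses to Ivanov, Mbeki — 2 pairwise wins.

2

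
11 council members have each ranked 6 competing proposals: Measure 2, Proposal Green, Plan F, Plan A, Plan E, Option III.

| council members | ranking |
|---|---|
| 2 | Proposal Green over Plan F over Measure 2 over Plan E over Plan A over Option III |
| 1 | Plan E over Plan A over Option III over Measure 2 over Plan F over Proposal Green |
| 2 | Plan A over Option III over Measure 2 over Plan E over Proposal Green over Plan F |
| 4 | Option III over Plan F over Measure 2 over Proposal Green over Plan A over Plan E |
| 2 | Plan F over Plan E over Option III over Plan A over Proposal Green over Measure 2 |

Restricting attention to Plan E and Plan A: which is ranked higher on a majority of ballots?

Plan A

Ballots ranking Plan E above Plan A: 2 + 1 + 2 = 5.
Ballots ranking Plan A above Plan E: 11 − 5 = 6.
Plan A wins the head-to-head 6–5.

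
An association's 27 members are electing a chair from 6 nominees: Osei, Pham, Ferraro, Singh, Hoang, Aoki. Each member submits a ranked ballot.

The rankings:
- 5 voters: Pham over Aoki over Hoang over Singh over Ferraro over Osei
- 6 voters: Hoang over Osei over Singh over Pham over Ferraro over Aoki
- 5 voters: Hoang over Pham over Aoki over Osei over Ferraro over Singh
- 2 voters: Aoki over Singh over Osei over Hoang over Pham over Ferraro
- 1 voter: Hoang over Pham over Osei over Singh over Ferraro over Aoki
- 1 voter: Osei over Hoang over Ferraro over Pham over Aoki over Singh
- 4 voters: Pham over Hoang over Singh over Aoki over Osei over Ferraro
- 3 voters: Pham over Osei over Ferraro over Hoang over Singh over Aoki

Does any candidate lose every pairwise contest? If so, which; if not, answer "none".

Head-to-head results (27 voters):
Osei vs Pham: Osei is ranked higher on 6+2+1 = 9 ballots, Pham on 18. Pham wins 18–9.
Osei–Ferraro: Osei 22–5.
Osei–Singh: Osei 16–11.
Osei vs Hoang: 2+1+3 = 6 for Osei, 21 for Hoang — Hoang by 21–6.
Osei vs Aoki: Aoki wins 16–11.
Pham vs Ferraro: Pham wins 26–1.
Pham vs Singh: Pham is ranked higher on 5+5+1+1+4+3 = 19 ballots, Singh on 8. Pham wins 19–8.
Pham vs Hoang: Pham is ranked higher on 5+4+3 = 12 ballots, Hoang on 15. Hoang wins 15–12.
Pham vs Aoki: 25 to 2, Pham.
Ferraro vs Singh: Ferraro is ranked higher on 5+1+3 = 9 ballots, Singh on 18. Singh wins 18–9.
Ferraro vs Hoang: 3 to 24, Hoang.
Ferraro vs Aoki: Aoki wins 16–11.
Singh–Hoang: Hoang 25–2.
Singh vs Aoki: Singh wins 14–13.
Hoang vs Aoki: Hoang wins 20–7.
Ferraro is beaten in every head-to-head and is the Condorcet loser.

Ferraro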